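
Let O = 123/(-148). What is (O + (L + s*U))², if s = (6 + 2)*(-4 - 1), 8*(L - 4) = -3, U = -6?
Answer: 5164865689/87616 ≈ 58949.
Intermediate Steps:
L = 29/8 (L = 4 + (⅛)*(-3) = 4 - 3/8 = 29/8 ≈ 3.6250)
s = -40 (s = 8*(-5) = -40)
O = -123/148 (O = 123*(-1/148) = -123/148 ≈ -0.83108)
(O + (L + s*U))² = (-123/148 + (29/8 - 40*(-6)))² = (-123/148 + (29/8 + 240))² = (-123/148 + 1949/8)² = (71867/296)² = 5164865689/87616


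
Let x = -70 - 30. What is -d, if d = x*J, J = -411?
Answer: -41100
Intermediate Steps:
x = -100
d = 41100 (d = -100*(-411) = 41100)
-d = -1*41100 = -41100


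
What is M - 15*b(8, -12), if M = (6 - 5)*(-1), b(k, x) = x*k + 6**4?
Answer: -18001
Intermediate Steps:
b(k, x) = 1296 + k*x (b(k, x) = k*x + 1296 = 1296 + k*x)
M = -1 (M = 1*(-1) = -1)
M - 15*b(8, -12) = -1 - 15*(1296 + 8*(-12)) = -1 - 15*(1296 - 96) = -1 - 15*1200 = -1 - 18000 = -18001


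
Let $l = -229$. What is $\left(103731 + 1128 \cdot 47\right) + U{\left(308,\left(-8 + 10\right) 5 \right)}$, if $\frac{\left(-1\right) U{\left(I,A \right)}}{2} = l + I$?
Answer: $156589$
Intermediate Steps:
$U{\left(I,A \right)} = 458 - 2 I$ ($U{\left(I,A \right)} = - 2 \left(-229 + I\right) = 458 - 2 I$)
$\left(103731 + 1128 \cdot 47\right) + U{\left(308,\left(-8 + 10\right) 5 \right)} = \left(103731 + 1128 \cdot 47\right) + \left(458 - 616\right) = \left(103731 + 53016\right) + \left(458 - 616\right) = 156747 - 158 = 156589$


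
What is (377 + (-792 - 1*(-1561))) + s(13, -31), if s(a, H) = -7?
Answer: 1139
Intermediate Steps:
(377 + (-792 - 1*(-1561))) + s(13, -31) = (377 + (-792 - 1*(-1561))) - 7 = (377 + (-792 + 1561)) - 7 = (377 + 769) - 7 = 1146 - 7 = 1139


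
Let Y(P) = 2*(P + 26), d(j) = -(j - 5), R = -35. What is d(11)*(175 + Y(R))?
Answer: -942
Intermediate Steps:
d(j) = 5 - j (d(j) = -(-5 + j) = 5 - j)
Y(P) = 52 + 2*P (Y(P) = 2*(26 + P) = 52 + 2*P)
d(11)*(175 + Y(R)) = (5 - 1*11)*(175 + (52 + 2*(-35))) = (5 - 11)*(175 + (52 - 70)) = -6*(175 - 18) = -6*157 = -942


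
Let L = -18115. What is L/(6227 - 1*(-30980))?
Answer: -18115/37207 ≈ -0.48687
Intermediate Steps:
L/(6227 - 1*(-30980)) = -18115/(6227 - 1*(-30980)) = -18115/(6227 + 30980) = -18115/37207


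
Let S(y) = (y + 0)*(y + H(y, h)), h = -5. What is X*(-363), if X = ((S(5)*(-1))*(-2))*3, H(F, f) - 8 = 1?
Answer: -152460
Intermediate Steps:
H(F, f) = 9 (H(F, f) = 8 + 1 = 9)
S(y) = y*(9 + y) (S(y) = (y + 0)*(y + 9) = y*(9 + y))
X = 420 (X = (((5*(9 + 5))*(-1))*(-2))*3 = (((5*14)*(-1))*(-2))*3 = ((70*(-1))*(-2))*3 = -70*(-2)*3 = 140*3 = 420)
X*(-363) = 420*(-363) = -152460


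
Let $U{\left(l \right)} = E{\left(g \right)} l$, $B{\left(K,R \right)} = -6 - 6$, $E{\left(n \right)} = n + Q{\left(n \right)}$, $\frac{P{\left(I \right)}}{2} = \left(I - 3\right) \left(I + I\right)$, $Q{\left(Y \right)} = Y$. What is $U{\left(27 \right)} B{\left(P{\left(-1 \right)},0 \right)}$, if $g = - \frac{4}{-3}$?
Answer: $-864$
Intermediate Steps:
$P{\left(I \right)} = 4 I \left(-3 + I\right)$ ($P{\left(I \right)} = 2 \left(I - 3\right) \left(I + I\right) = 2 \left(-3 + I\right) 2 I = 2 \cdot 2 I \left(-3 + I\right) = 4 I \left(-3 + I\right)$)
$g = \frac{4}{3}$ ($g = \left(-4\right) \left(- \frac{1}{3}\right) = \frac{4}{3} \approx 1.3333$)
$E{\left(n \right)} = 2 n$ ($E{\left(n \right)} = n + n = 2 n$)
$B{\left(K,R \right)} = -12$ ($B{\left(K,R \right)} = -6 - 6 = -12$)
$U{\left(l \right)} = \frac{8 l}{3}$ ($U{\left(l \right)} = 2 \cdot \frac{4}{3} l = \frac{8 l}{3}$)
$U{\left(27 \right)} B{\left(P{\left(-1 \right)},0 \right)} = \frac{8}{3} \cdot 27 \left(-12\right) = 72 \left(-12\right) = -864$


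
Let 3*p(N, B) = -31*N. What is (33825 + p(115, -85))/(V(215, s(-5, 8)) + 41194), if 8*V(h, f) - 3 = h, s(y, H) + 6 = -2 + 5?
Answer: 78328/98931 ≈ 0.79174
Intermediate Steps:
s(y, H) = -3 (s(y, H) = -6 + (-2 + 5) = -6 + 3 = -3)
V(h, f) = 3/8 + h/8
p(N, B) = -31*N/3 (p(N, B) = (-31*N)/3 = -31*N/3)
(33825 + p(115, -85))/(V(215, s(-5, 8)) + 41194) = (33825 - 31/3*115)/((3/8 + (⅛)*215) + 41194) = (33825 - 3565/3)/((3/8 + 215/8) + 41194) = 97910/(3*(109/4 + 41194)) = 97910/(3*(164885/4)) = (97910/3)*(4/164885) = 78328/98931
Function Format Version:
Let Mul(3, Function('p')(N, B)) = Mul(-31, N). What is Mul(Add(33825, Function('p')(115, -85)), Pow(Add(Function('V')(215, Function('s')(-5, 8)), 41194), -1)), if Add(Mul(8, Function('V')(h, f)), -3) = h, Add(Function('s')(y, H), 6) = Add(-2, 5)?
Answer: Rational(78328, 98931) ≈ 0.79174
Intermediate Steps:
Function('s')(y, H) = -3 (Function('s')(y, H) = Add(-6, Add(-2, 5)) = Add(-6, 3) = -3)
Function('V')(h, f) = Add(Rational(3, 8), Mul(Rational(1, 8), h))
Function('p')(N, B) = Mul(Rational(-31, 3), N) (Function('p')(N, B) = Mul(Rational(1, 3), Mul(-31, N)) = Mul(Rational(-31, 3), N))
Mul(Add(33825, Function('p')(115, -85)), Pow(Add(Function('V')(215, Function('s')(-5, 8)), 41194), -1)) = Mul(Add(33825, Mul(Rational(-31, 3), 115)), Pow(Add(Add(Rational(3, 8), Mul(Rational(1, 8), 215)), 41194), -1)) = Mul(Add(33825, Rational(-3565, 3)), Pow(Add(Add(Rational(3, 8), Rational(215, 8)), 41194), -1)) = Mul(Rational(97910, 3), Pow(Add(Rational(109, 4), 41194), -1)) = Mul(Rational(97910, 3), Pow(Rational(164885, 4), -1)) = Mul(Rational(97910, 3), Rational(4, 164885)) = Rational(78328, 98931)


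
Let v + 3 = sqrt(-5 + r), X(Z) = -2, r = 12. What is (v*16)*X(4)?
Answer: 96 - 32*sqrt(7) ≈ 11.336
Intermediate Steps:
v = -3 + sqrt(7) (v = -3 + sqrt(-5 + 12) = -3 + sqrt(7) ≈ -0.35425)
(v*16)*X(4) = ((-3 + sqrt(7))*16)*(-2) = (-48 + 16*sqrt(7))*(-2) = 96 - 32*sqrt(7)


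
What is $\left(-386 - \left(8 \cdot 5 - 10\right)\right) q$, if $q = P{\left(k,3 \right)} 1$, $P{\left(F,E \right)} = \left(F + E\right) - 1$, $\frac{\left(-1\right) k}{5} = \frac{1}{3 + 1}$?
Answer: $-312$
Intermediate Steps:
$k = - \frac{5}{4}$ ($k = - \frac{5}{3 + 1} = - \frac{5}{4} \approx -1.25$)
$P{\left(F,E \right)} = -1 + E + F$ ($P{\left(F,E \right)} = \left(E + F\right) - 1 = -1 + E + F$)
$q = \frac{3}{4}$ ($q = \left(-1 + 3 - \frac{5}{4}\right) 1 = \frac{3}{4} \cdot 1 = \frac{3}{4} \approx 0.75$)
$\left(-386 - \left(8 \cdot 5 - 10\right)\right) q = \left(-386 - \left(8 \cdot 5 - 10\right)\right) \frac{3}{4} = \left(-386 - \left(40 - 10\right)\right) \frac{3}{4} = \left(-386 - 30\right) \frac{3}{4} = \left(-416\right) \frac{3}{4} = -312$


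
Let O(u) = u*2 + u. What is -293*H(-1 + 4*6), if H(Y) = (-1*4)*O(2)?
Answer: 7032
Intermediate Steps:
O(u) = 3*u (O(u) = 2*u + u = 3*u)
H(Y) = -24 (H(Y) = (-1*4)*(3*2) = -4*6 = -24)
-293*H(-1 + 4*6) = -293*(-24) = 7032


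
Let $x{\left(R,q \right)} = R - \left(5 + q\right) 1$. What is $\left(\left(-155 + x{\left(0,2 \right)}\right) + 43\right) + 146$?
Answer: $27$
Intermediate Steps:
$x{\left(R,q \right)} = -5 + R - q$ ($x{\left(R,q \right)} = R - \left(5 + q\right) = -5 + R - q$)
$\left(\left(-155 + x{\left(0,2 \right)}\right) + 43\right) + 146 = \left(\left(-155 - 7\right) + 43\right) + 146 = \left(-162 + 43\right) + 146 = -119 + 146 = 27$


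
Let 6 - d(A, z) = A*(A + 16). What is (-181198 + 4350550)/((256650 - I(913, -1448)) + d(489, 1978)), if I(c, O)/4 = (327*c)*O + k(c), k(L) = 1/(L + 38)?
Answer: 3965053752/1644485464949 ≈ 0.0024111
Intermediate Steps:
k(L) = 1/(38 + L)
I(c, O) = 4/(38 + c) + 1308*O*c (I(c, O) = 4*((327*c)*O + 1/(38 + c)) = 4*(327*O*c + 1/(38 + c)) = 4*(1/(38 + c) + 327*O*c) = 4/(38 + c) + 1308*O*c)
d(A, z) = 6 - A*(16 + A) (d(A, z) = 6 - A*(A + 16) = 6 - A*(16 + A))
(-181198 + 4350550)/((256650 - I(913, -1448)) + d(489, 1978)) = (-181198 + 4350550)/((256650 - 4*(1 + 327*(-1448)*913*(38 + 913))/(38 + 913)) + (6 - 1*489² - 16*489)) = 4169352/((256650 - 4*(1 + 327*(-1448)*913*951)/951) + (6 - 1*239121 - 7824)) = 4169352/((256650 - 4*(1 - 411119057448)/951) + (6 - 239121 - 7824)) = 4169352/((256650 - 4*(-411119057447)/951) - 246939) = 4169352/((256650 - 1*(-1644476229788/951)) - 246939) = 4169352/((256650 + 1644476229788/951) - 246939) = 4169352/(1644720303938/951 - 246939) = 4169352/(1644485464949/951) = 4169352*(951/1644485464949) = 3965053752/1644485464949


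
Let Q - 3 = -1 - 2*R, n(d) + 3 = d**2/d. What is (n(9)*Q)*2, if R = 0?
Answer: 24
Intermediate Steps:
n(d) = -3 + d (n(d) = -3 + d**2/d = -3 + d)
Q = 2 (Q = 3 + (-1 - 2*0) = 3 + (-1 + 0) = 3 - 1 = 2)
(n(9)*Q)*2 = ((-3 + 9)*2)*2 = (6*2)*2 = 12*2 = 24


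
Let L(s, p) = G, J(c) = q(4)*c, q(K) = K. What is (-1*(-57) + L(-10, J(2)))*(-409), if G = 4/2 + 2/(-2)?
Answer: -23722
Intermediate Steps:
J(c) = 4*c
G = 1 (G = 4*(1/2) + 2*(-1/2) = 2 - 1 = 1)
L(s, p) = 1
(-1*(-57) + L(-10, J(2)))*(-409) = (-1*(-57) + 1)*(-409) = (57 + 1)*(-409) = 58*(-409) = -23722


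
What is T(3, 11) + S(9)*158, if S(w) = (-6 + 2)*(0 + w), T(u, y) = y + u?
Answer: -5674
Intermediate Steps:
T(u, y) = u + y
S(w) = -4*w
T(3, 11) + S(9)*158 = (3 + 11) - 4*9*158 = 14 - 36*158 = 14 - 5688 = -5674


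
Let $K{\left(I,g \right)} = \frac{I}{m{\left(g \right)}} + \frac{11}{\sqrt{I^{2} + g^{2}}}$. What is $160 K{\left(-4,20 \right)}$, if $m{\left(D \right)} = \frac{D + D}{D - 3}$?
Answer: $-272 + \frac{220 \sqrt{26}}{13} \approx -185.71$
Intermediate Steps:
$m{\left(D \right)} = \frac{2 D}{-3 + D}$
$K{\left(I,g \right)} = \frac{11}{\sqrt{I^{2} + g^{2}}} + \frac{I \left(-3 + g\right)}{2 g}$ ($K{\left(I,g \right)} = \frac{I}{2 g \frac{1}{-3 + g}} + \frac{11}{\sqrt{I^{2} + g^{2}}} = I \frac{-3 + g}{2 g} + \frac{11}{\sqrt{I^{2} + g^{2}}} = \frac{I \left(-3 + g\right)}{2 g} + \frac{11}{\sqrt{I^{2} + g^{2}}} = \frac{11}{\sqrt{I^{2} + g^{2}}} + \frac{I \left(-3 + g\right)}{2 g}$)
$160 K{\left(-4,20 \right)} = 160 \left(\frac{1}{2} \left(-4\right) + \frac{11}{\sqrt{\left(-4\right)^{2} + 20^{2}}} - - \frac{6}{20}\right) = 160 \left(-2 + \frac{11}{\sqrt{16 + 400}} - \left(-6\right) \frac{1}{20}\right) = 160 \left(-2 + \frac{11}{4 \sqrt{26}} + \frac{3}{10}\right) = 160 \left(-2 + 11 \frac{\sqrt{26}}{104} + \frac{3}{10}\right) = 160 \left(-2 + \frac{11 \sqrt{26}}{104} + \frac{3}{10}\right) = 160 \left(- \frac{17}{10} + \frac{11 \sqrt{26}}{104}\right) = -272 + \frac{220 \sqrt{26}}{13}$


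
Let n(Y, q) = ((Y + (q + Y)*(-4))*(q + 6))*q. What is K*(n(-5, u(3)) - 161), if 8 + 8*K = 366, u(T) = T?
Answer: -3580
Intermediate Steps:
K = 179/4 (K = -1 + (⅛)*366 = -1 + 183/4 = 179/4 ≈ 44.750)
n(Y, q) = q*(6 + q)*(-4*q - 3*Y) (n(Y, q) = ((Y + (Y + q)*(-4))*(6 + q))*q = ((Y + (-4*Y - 4*q))*(6 + q))*q = ((-4*q - 3*Y)*(6 + q))*q = ((6 + q)*(-4*q - 3*Y))*q = q*(6 + q)*(-4*q - 3*Y))
K*(n(-5, u(3)) - 161) = 179*(-1*3*(4*3² + 18*(-5) + 24*3 + 3*(-5)*3) - 161)/4 = 179*(-1*3*(4*9 - 90 + 72 - 45) - 161)/4 = 179*(-1*3*(36 - 90 + 72 - 45) - 161)/4 = 179*(-1*3*(-27) - 161)/4 = 179*(81 - 161)/4 = (179/4)*(-80) = -3580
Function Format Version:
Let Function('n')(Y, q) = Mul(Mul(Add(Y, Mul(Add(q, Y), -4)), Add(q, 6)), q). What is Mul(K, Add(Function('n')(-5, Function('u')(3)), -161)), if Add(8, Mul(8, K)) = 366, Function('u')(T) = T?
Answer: -3580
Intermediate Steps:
K = Rational(179, 4) (K = Add(-1, Mul(Rational(1, 8), 366)) = Add(-1, Rational(183, 4)) = Rational(179, 4) ≈ 44.750)
Function('n')(Y, q) = Mul(q, Add(6, q), Add(Mul(-4, q), Mul(-3, Y))) (Function('n')(Y, q) = Mul(Mul(Add(Y, Mul(Add(Y, q), -4)), Add(6, q)), q) = Mul(Mul(Add(Y, Add(Mul(-4, Y), Mul(-4, q))), Add(6, q)), q) = Mul(Mul(Add(Mul(-4, q), Mul(-3, Y)), Add(6, q)), q) = Mul(Mul(Add(6, q), Add(Mul(-4, q), Mul(-3, Y))), q) = Mul(q, Add(6, q), Add(Mul(-4, q), Mul(-3, Y))))
Mul(K, Add(Function('n')(-5, Function('u')(3)), -161)) = Mul(Rational(179, 4), Add(Mul(-1, 3, Add(Mul(4, Pow(3, 2)), Mul(18, -5), Mul(24, 3), Mul(3, -5, 3))), -161)) = Mul(Rational(179, 4), Add(Mul(-1, 3, Add(Mul(4, 9), -90, 72, -45)), -161)) = Mul(Rational(179, 4), Add(Mul(-1, 3, Add(36, -90, 72, -45)), -161)) = Mul(Rational(179, 4), Add(Mul(-1, 3, -27), -161)) = Mul(Rational(179, 4), Add(81, -161)) = Mul(Rational(179, 4), -80) = -3580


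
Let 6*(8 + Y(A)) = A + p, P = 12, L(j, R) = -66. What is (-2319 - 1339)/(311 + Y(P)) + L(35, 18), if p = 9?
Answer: -47774/613 ≈ -77.935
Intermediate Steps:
Y(A) = -13/2 + A/6 (Y(A) = -8 + (A + 9)/6 = -8 + (9 + A)/6 = -8 + (3/2 + A/6) = -13/2 + A/6)
(-2319 - 1339)/(311 + Y(P)) + L(35, 18) = (-2319 - 1339)/(311 + (-13/2 + (1/6)*12)) - 66 = -3658/(311 + (-13/2 + 2)) - 66 = -3658/(311 - 9/2) - 66 = -3658/613/2 - 66 = -3658*2/613 - 66 = -7316/613 - 66 = -47774/613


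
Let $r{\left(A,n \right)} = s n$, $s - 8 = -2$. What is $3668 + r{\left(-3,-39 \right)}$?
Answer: $3434$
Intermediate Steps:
$s = 6$ ($s = 8 - 2 = 6$)
$r{\left(A,n \right)} = 6 n$
$3668 + r{\left(-3,-39 \right)} = 3668 + 6 \left(-39\right) = 3668 - 234 = 3434$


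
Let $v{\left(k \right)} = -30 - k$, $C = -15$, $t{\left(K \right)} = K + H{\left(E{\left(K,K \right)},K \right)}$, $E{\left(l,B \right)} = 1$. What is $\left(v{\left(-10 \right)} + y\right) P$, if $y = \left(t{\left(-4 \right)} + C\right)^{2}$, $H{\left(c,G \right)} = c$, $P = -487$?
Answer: $-148048$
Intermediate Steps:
$t{\left(K \right)} = 1 + K$ ($t{\left(K \right)} = K + 1 = 1 + K$)
$y = 324$ ($y = \left(\left(1 - 4\right) - 15\right)^{2} = \left(-3 - 15\right)^{2} = \left(-18\right)^{2} = 324$)
$\left(v{\left(-10 \right)} + y\right) P = \left(\left(-30 - -10\right) + 324\right) \left(-487\right) = \left(\left(-30 + 10\right) + 324\right) \left(-487\right) = \left(-20 + 324\right) \left(-487\right) = 304 \left(-487\right) = -148048$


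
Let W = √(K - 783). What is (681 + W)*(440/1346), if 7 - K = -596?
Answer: 149820/673 + 1320*I*√5/673 ≈ 222.62 + 4.3857*I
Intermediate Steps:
K = 603 (K = 7 - 1*(-596) = 7 + 596 = 603)
W = 6*I*√5 (W = √(603 - 783) = √(-180) = 6*I*√5 ≈ 13.416*I)
(681 + W)*(440/1346) = (681 + 6*I*√5)*(440/1346) = (681 + 6*I*√5)*(440*(1/1346)) = (681 + 6*I*√5)*(220/673) = 149820/673 + 1320*I*√5/673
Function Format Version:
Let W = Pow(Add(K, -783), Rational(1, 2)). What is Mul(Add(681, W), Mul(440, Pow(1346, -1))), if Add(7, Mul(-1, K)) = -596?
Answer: Add(Rational(149820, 673), Mul(Rational(1320, 673), I, Pow(5, Rational(1, 2)))) ≈ Add(222.62, Mul(4.3857, I))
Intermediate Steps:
K = 603 (K = Add(7, Mul(-1, -596)) = Add(7, 596) = 603)
W = Mul(6, I, Pow(5, Rational(1, 2))) (W = Pow(Add(603, -783), Rational(1, 2)) = Pow(-180, Rational(1, 2)) = Mul(6, I, Pow(5, Rational(1, 2))) ≈ Mul(13.416, I))
Mul(Add(681, W), Mul(440, Pow(1346, -1))) = Mul(Add(681, Mul(6, I, Pow(5, Rational(1, 2)))), Mul(440, Pow(1346, -1))) = Mul(Add(681, Mul(6, I, Pow(5, Rational(1, 2)))), Mul(440, Rational(1, 1346))) = Mul(Add(681, Mul(6, I, Pow(5, Rational(1, 2)))), Rational(220, 673)) = Add(Rational(149820, 673), Mul(Rational(1320, 673), I, Pow(5, Rational(1, 2))))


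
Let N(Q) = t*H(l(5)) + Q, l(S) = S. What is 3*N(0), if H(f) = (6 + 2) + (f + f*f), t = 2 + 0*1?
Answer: 228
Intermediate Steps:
t = 2 (t = 2 + 0 = 2)
H(f) = 8 + f + f² (H(f) = 8 + (f + f²) = 8 + f + f²)
N(Q) = 76 + Q (N(Q) = 2*(8 + 5 + 5²) + Q = 2*(8 + 5 + 25) + Q = 2*38 + Q = 76 + Q)
3*N(0) = 3*(76 + 0) = 3*76 = 228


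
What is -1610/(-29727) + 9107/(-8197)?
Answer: -36789517/34810317 ≈ -1.0569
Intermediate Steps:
-1610/(-29727) + 9107/(-8197) = -1610*(-1/29727) + 9107*(-1/8197) = 1610/29727 - 1301/1171 = -36789517/34810317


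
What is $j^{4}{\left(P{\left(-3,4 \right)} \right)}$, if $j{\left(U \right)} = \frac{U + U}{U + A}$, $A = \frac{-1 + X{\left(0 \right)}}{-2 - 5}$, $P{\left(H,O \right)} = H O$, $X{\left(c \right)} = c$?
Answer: $\frac{796594176}{47458321} \approx 16.785$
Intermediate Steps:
$A = \frac{1}{7}$ ($A = \frac{-1 + 0}{-2 - 5} = - \frac{1}{-7} = \left(-1\right) \left(- \frac{1}{7}\right) = \frac{1}{7} \approx 0.14286$)
$j{\left(U \right)} = \frac{2 U}{\frac{1}{7} + U}$ ($j{\left(U \right)} = \frac{U + U}{U + \frac{1}{7}} = \frac{2 U}{\frac{1}{7} + U}$)
$j^{4}{\left(P{\left(-3,4 \right)} \right)} = \left(\frac{14 \left(\left(-3\right) 4\right)}{1 + 7 \left(\left(-3\right) 4\right)}\right)^{4} = \left(14 \left(-12\right) \frac{1}{1 + 7 \left(-12\right)}\right)^{4} = \left(14 \left(-12\right) \frac{1}{1 - 84}\right)^{4} = \left(14 \left(-12\right) \frac{1}{-83}\right)^{4} = \left(14 \left(-12\right) \left(- \frac{1}{83}\right)\right)^{4} = \left(\frac{168}{83}\right)^{4} = \frac{796594176}{47458321}$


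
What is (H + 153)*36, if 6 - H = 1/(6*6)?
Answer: 5723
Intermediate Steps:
H = 215/36 (H = 6 - 1/(6*6) = 6 - 1/36 = 215/36 ≈ 5.9722)
(H + 153)*36 = (215/36 + 153)*36 = (5723/36)*36 = 5723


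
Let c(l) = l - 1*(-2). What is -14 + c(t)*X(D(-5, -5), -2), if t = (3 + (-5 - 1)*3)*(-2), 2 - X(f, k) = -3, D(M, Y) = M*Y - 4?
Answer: 146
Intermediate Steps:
D(M, Y) = -4 + M*Y
X(f, k) = 5 (X(f, k) = 2 - 1*(-3) = 2 + 3 = 5)
t = 30 (t = (3 - 6*3)*(-2) = (3 - 18)*(-2) = -15*(-2) = 30)
c(l) = 2 + l (c(l) = l + 2 = 2 + l)
-14 + c(t)*X(D(-5, -5), -2) = -14 + (2 + 30)*5 = -14 + 32*5 = -14 + 160 = 146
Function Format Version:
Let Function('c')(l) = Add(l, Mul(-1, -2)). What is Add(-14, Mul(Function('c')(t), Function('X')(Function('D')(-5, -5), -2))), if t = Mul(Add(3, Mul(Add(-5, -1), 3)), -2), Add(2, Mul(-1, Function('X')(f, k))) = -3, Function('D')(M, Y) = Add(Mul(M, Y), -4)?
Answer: 146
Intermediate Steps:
Function('D')(M, Y) = Add(-4, Mul(M, Y))
Function('X')(f, k) = 5 (Function('X')(f, k) = Add(2, Mul(-1, -3)) = Add(2, 3) = 5)
t = 30 (t = Mul(Add(3, Mul(-6, 3)), -2) = Mul(Add(3, -18), -2) = Mul(-15, -2) = 30)
Function('c')(l) = Add(2, l) (Function('c')(l) = Add(l, 2) = Add(2, l))
Add(-14, Mul(Function('c')(t), Function('X')(Function('D')(-5, -5), -2))) = Add(-14, Mul(Add(2, 30), 5)) = Add(-14, Mul(32, 5)) = Add(-14, 160) = 146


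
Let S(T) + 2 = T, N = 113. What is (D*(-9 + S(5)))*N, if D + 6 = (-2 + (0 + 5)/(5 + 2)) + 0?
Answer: 34578/7 ≈ 4939.7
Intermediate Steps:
S(T) = -2 + T
D = -51/7 (D = -6 + ((-2 + (0 + 5)/(5 + 2)) + 0) = -6 + ((-2 + 5/7) + 0) = -6 + (-9/7 + 0) = -6 - 9/7 = -51/7 ≈ -7.2857)
(D*(-9 + S(5)))*N = -51*(-9 + (-2 + 5))/7*113 = -51*(-9 + 3)/7*113 = -51/7*(-6)*113 = (306/7)*113 = 34578/7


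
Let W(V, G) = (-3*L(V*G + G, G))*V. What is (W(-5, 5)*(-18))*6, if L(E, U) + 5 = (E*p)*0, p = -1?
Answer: 8100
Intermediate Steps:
L(E, U) = -5 (L(E, U) = -5 + (E*(-1))*0 = -5 - E*0 = -5 + 0 = -5)
W(V, G) = 15*V (W(V, G) = (-3*(-5))*V = 15*V)
(W(-5, 5)*(-18))*6 = ((15*(-5))*(-18))*6 = -75*(-18)*6 = 1350*6 = 8100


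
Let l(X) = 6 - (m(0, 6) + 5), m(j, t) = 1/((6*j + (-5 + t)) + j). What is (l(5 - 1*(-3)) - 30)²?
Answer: 900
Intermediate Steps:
m(j, t) = 1/(-5 + t + 7*j) (m(j, t) = 1/((-5 + t + 6*j) + j) = 1/(-5 + t + 7*j))
l(X) = 0 (l(X) = 6 - (1/(-5 + 6 + 7*0) + 5) = 6 - (1/(-5 + 6 + 0) + 5) = 6 - (1/1 + 5) = 6 - (1 + 5) = 6 - 1*6 = 6 - 6 = 0)
(l(5 - 1*(-3)) - 30)² = (0 - 30)² = (-30)² = 900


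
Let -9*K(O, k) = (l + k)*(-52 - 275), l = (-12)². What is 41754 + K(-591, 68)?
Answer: 148370/3 ≈ 49457.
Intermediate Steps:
l = 144
K(O, k) = 5232 + 109*k/3 (K(O, k) = -(144 + k)*(-52 - 275)/9 = -(144 + k)*(-327)/9 = -(-47088 - 327*k)/9 = 5232 + 109*k/3)
41754 + K(-591, 68) = 41754 + (5232 + (109/3)*68) = 41754 + (5232 + 7412/3) = 41754 + 23108/3 = 148370/3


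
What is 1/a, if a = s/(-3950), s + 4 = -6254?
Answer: 1975/3129 ≈ 0.63119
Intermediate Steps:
s = -6258 (s = -4 - 6254 = -6258)
a = 3129/1975 (a = -6258/(-3950) = -6258*(-1/3950) = 3129/1975 ≈ 1.5843)
1/a = 1/(3129/1975) = 1975/3129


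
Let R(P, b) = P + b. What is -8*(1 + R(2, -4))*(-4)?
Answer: -32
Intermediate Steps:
-8*(1 + R(2, -4))*(-4) = -8*(1 + (2 - 4))*(-4) = -8*(1 - 2)*(-4) = -8*(-1)*(-4) = 8*(-4) = -32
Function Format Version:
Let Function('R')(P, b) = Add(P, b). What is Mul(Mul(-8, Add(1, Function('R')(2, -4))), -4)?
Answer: -32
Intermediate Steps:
Mul(Mul(-8, Add(1, Function('R')(2, -4))), -4) = Mul(Mul(-8, Add(1, Add(2, -4))), -4) = Mul(Mul(-8, Add(1, -2)), -4) = Mul(Mul(-8, -1), -4) = Mul(8, -4) = -32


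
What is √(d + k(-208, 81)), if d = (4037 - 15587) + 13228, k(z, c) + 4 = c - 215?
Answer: 2*√385 ≈ 39.243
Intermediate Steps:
k(z, c) = -219 + c (k(z, c) = -4 + (c - 215) = -4 + (-215 + c) = -219 + c)
d = 1678 (d = -11550 + 13228 = 1678)
√(d + k(-208, 81)) = √(1678 + (-219 + 81)) = √(1678 - 138) = √1540 = 2*√385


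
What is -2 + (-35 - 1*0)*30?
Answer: -1052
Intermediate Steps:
-2 + (-35 - 1*0)*30 = -2 + (-35 + 0)*30 = -2 - 35*30 = -2 - 1050 = -1052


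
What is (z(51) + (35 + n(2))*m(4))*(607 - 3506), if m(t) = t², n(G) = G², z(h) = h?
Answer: -1956825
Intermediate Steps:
(z(51) + (35 + n(2))*m(4))*(607 - 3506) = (51 + (35 + 2²)*4²)*(607 - 3506) = (51 + (35 + 4)*16)*(-2899) = (51 + 39*16)*(-2899) = (51 + 624)*(-2899) = 675*(-2899) = -1956825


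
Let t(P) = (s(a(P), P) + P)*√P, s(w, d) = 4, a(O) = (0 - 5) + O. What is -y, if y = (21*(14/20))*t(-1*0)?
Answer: 0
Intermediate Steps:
a(O) = -5 + O
t(P) = √P*(4 + P) (t(P) = (4 + P)*√P = √P*(4 + P))
y = 0 (y = (21*(14/20))*(√(-1*0)*(4 - 1*0)) = (21*(14*(1/20)))*(√0*(4 + 0)) = (21*(7/10))*(0*4) = (147/10)*0 = 0)
-y = -1*0 = 0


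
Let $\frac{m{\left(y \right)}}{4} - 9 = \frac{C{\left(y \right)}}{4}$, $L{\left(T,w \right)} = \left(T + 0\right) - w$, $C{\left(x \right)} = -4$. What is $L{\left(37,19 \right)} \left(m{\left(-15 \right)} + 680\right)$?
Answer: $12816$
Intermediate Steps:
$L{\left(T,w \right)} = T - w$
$m{\left(y \right)} = 32$ ($m{\left(y \right)} = 36 + 4 \left(- \frac{4}{4}\right) = 36 + 4 \left(\left(-4\right) \frac{1}{4}\right) = 36 + 4 \left(-1\right) = 36 - 4 = 32$)
$L{\left(37,19 \right)} \left(m{\left(-15 \right)} + 680\right) = \left(37 - 19\right) \left(32 + 680\right) = \left(37 - 19\right) 712 = 18 \cdot 712 = 12816$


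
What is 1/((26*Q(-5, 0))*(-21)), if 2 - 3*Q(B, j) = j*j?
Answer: -1/364 ≈ -0.0027473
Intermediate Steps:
Q(B, j) = 2/3 - j**2/3 (Q(B, j) = 2/3 - j*j/3 = 2/3 - j**2/3)
1/((26*Q(-5, 0))*(-21)) = 1/((26*(2/3 - 1/3*0**2))*(-21)) = 1/((26*(2/3 - 1/3*0))*(-21)) = 1/((26*(2/3 + 0))*(-21)) = 1/((26*(2/3))*(-21)) = 1/((52/3)*(-21)) = 1/(-364) = -1/364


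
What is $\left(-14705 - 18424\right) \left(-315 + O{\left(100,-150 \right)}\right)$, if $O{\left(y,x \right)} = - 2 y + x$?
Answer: $22030785$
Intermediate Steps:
$O{\left(y,x \right)} = x - 2 y$
$\left(-14705 - 18424\right) \left(-315 + O{\left(100,-150 \right)}\right) = \left(-14705 - 18424\right) \left(-315 - 350\right) = - 33129 \left(-315 - 350\right) = \left(-33129\right) \left(-665\right) = 22030785$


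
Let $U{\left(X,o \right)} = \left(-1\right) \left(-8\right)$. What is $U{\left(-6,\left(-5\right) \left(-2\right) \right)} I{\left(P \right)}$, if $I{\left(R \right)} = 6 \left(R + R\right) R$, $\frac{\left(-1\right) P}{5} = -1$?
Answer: $2400$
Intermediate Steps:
$P = 5$ ($P = \left(-5\right) \left(-1\right) = 5$)
$U{\left(X,o \right)} = 8$
$I{\left(R \right)} = 12 R^{2}$ ($I{\left(R \right)} = 6 \cdot 2 R R = 6 \cdot 2 R^{2} = 12 R^{2}$)
$U{\left(-6,\left(-5\right) \left(-2\right) \right)} I{\left(P \right)} = 8 \cdot 12 \cdot 5^{2} = 8 \cdot 12 \cdot 25 = 8 \cdot 300 = 2400$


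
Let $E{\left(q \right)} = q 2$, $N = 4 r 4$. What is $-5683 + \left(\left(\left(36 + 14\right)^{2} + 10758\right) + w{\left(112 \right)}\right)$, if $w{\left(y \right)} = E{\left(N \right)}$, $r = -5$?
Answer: $7415$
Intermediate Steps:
$N = -80$ ($N = 4 \left(-5\right) 4 = \left(-20\right) 4 = -80$)
$E{\left(q \right)} = 2 q$
$w{\left(y \right)} = -160$ ($w{\left(y \right)} = 2 \left(-80\right) = -160$)
$-5683 + \left(\left(\left(36 + 14\right)^{2} + 10758\right) + w{\left(112 \right)}\right) = -5683 + \left(\left(\left(36 + 14\right)^{2} + 10758\right) - 160\right) = -5683 + \left(\left(50^{2} + 10758\right) - 160\right) = -5683 + \left(\left(2500 + 10758\right) - 160\right) = -5683 + \left(13258 - 160\right) = -5683 + 13098 = 7415$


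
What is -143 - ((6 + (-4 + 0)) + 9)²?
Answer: -264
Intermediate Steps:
-143 - ((6 + (-4 + 0)) + 9)² = -143 - ((6 - 4) + 9)² = -143 - (2 + 9)² = -143 - 1*11² = -143 - 1*121 = -143 - 121 = -264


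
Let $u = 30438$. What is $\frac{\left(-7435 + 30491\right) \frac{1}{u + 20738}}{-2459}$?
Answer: $- \frac{2882}{15730223} \approx -0.00018321$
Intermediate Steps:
$\frac{\left(-7435 + 30491\right) \frac{1}{u + 20738}}{-2459} = \frac{\left(-7435 + 30491\right) \frac{1}{30438 + 20738}}{-2459} = \frac{23056}{51176} \left(- \frac{1}{2459}\right) = 23056 \cdot \frac{1}{51176} \left(- \frac{1}{2459}\right) = \frac{2882}{6397} \left(- \frac{1}{2459}\right) = - \frac{2882}{15730223}$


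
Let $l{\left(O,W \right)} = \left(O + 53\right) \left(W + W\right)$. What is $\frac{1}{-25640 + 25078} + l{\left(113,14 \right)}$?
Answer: $\frac{2612175}{562} \approx 4648.0$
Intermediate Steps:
$l{\left(O,W \right)} = 2 W \left(53 + O\right)$ ($l{\left(O,W \right)} = \left(53 + O\right) 2 W = 2 W \left(53 + O\right)$)
$\frac{1}{-25640 + 25078} + l{\left(113,14 \right)} = \frac{1}{-25640 + 25078} + 2 \cdot 14 \left(53 + 113\right) = \frac{1}{-562} + 2 \cdot 14 \cdot 166 = - \frac{1}{562} + 4648 = \frac{2612175}{562}$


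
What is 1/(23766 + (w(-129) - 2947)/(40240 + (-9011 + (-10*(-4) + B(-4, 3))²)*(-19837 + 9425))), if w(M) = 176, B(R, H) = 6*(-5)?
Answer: 92821572/2205997477381 ≈ 4.2077e-5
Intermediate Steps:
B(R, H) = -30
1/(23766 + (w(-129) - 2947)/(40240 + (-9011 + (-10*(-4) + B(-4, 3))²)*(-19837 + 9425))) = 1/(23766 + (176 - 2947)/(40240 + (-9011 + (-10*(-4) - 30)²)*(-19837 + 9425))) = 1/(23766 - 2771/(40240 + (-9011 + (40 - 30)²)*(-10412))) = 1/(23766 - 2771/(40240 + (-9011 + 10²)*(-10412))) = 1/(23766 - 2771/(40240 + (-9011 + 100)*(-10412))) = 1/(23766 - 2771/(40240 - 8911*(-10412))) = 1/(23766 - 2771/(40240 + 92781332)) = 1/(23766 - 2771/92821572) = 1/(2205997477381/92821572) = 92821572/2205997477381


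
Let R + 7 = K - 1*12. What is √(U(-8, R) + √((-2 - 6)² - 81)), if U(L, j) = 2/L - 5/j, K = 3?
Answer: √(1 + 16*I*√17)/4 ≈ 1.4467 + 1.425*I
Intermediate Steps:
R = -16 (R = -7 + (3 - 1*12) = -7 + (3 - 12) = -7 - 9 = -16)
U(L, j) = -5/j + 2/L
√(U(-8, R) + √((-2 - 6)² - 81)) = √((-5/(-16) + 2/(-8)) + √((-2 - 6)² - 81)) = √((-5*(-1/16) + 2*(-⅛)) + √((-8)² - 81)) = √((5/16 - ¼) + √(64 - 81)) = √(1/16 + √(-17)) = √(1/16 + I*√17)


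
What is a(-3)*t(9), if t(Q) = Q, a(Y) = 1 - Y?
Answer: 36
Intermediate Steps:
a(-3)*t(9) = (1 - 1*(-3))*9 = (1 + 3)*9 = 4*9 = 36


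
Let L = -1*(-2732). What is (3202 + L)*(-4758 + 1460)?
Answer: -19570332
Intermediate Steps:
L = 2732
(3202 + L)*(-4758 + 1460) = (3202 + 2732)*(-4758 + 1460) = 5934*(-3298) = -19570332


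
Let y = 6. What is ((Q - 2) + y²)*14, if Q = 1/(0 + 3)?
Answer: 1442/3 ≈ 480.67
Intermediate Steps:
Q = ⅓ (Q = 1/3 = ⅓ ≈ 0.33333)
((Q - 2) + y²)*14 = ((⅓ - 2) + 6²)*14 = (-5/3 + 36)*14 = (103/3)*14 = 1442/3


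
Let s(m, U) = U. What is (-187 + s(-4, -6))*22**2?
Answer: -93412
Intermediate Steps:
(-187 + s(-4, -6))*22**2 = (-187 - 6)*22**2 = -193*484 = -93412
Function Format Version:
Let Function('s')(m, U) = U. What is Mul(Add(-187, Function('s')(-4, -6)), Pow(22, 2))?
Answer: -93412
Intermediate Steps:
Mul(Add(-187, Function('s')(-4, -6)), Pow(22, 2)) = Mul(Add(-187, -6), Pow(22, 2)) = Mul(-193, 484) = -93412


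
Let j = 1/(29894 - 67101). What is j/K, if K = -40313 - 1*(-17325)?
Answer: 1/855314516 ≈ 1.1692e-9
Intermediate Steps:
K = -22988 (K = -40313 + 17325 = -22988)
j = -1/37207 (j = 1/(-37207) = -1/37207 ≈ -2.6877e-5)
j/K = -1/37207/(-22988) = -1/37207*(-1/22988) = 1/855314516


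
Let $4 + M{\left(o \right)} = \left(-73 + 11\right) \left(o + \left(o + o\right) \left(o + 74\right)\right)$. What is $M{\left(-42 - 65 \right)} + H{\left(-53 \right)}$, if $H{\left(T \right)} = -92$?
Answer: $-431306$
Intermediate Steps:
$M{\left(o \right)} = -4 - 62 o - 124 o \left(74 + o\right)$ ($M{\left(o \right)} = -4 + \left(-73 + 11\right) \left(o + \left(o + o\right) \left(o + 74\right)\right) = -4 - 62 \left(o + 2 o \left(74 + o\right)\right) = -4 - \left(62 o + 124 o \left(74 + o\right)\right) = -4 - 62 o - 124 o \left(74 + o\right)$)
$M{\left(-42 - 65 \right)} + H{\left(-53 \right)} = \left(-4 - 9238 \left(-42 - 65\right) - 124 \left(-42 - 65\right)^{2}\right) - 92 = \left(-4 - -988466 - 124 \left(-107\right)^{2}\right) - 92 = \left(-4 + 988466 - 1419676\right) - 92 = -431214 - 92 = -431306$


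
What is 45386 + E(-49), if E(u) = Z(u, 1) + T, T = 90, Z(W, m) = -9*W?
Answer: 45917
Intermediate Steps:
E(u) = 90 - 9*u (E(u) = -9*u + 90 = 90 - 9*u)
45386 + E(-49) = 45386 + (90 - 9*(-49)) = 45386 + (90 + 441) = 45386 + 531 = 45917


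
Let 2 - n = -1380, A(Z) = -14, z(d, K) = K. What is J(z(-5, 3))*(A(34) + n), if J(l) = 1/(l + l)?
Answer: 228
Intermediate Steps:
n = 1382 (n = 2 - 1*(-1380) = 2 + 1380 = 1382)
J(l) = 1/(2*l)
J(z(-5, 3))*(A(34) + n) = ((½)/3)*(-14 + 1382) = ((½)*(⅓))*1368 = (⅙)*1368 = 228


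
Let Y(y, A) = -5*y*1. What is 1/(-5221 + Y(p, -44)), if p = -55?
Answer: -1/4946 ≈ -0.00020218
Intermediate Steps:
Y(y, A) = -5*y
1/(-5221 + Y(p, -44)) = 1/(-5221 - 5*(-55)) = 1/(-5221 + 275) = 1/(-4946) = -1/4946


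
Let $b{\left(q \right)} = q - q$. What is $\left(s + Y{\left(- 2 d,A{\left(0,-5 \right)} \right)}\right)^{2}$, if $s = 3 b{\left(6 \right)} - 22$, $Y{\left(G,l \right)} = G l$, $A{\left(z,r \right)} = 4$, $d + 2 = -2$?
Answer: $100$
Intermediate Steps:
$b{\left(q \right)} = 0$
$d = -4$ ($d = -2 - 2 = -4$)
$s = -22$ ($s = 3 \cdot 0 - 22 = 0 - 22 = -22$)
$\left(s + Y{\left(- 2 d,A{\left(0,-5 \right)} \right)}\right)^{2} = \left(-22 + \left(-2\right) \left(-4\right) 4\right)^{2} = \left(-22 + 8 \cdot 4\right)^{2} = \left(-22 + 32\right)^{2} = 10^{2} = 100$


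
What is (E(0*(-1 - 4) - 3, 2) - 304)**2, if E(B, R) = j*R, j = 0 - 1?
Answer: 93636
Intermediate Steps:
j = -1
E(B, R) = -R
(E(0*(-1 - 4) - 3, 2) - 304)**2 = (-1*2 - 304)**2 = (-2 - 304)**2 = (-306)**2 = 93636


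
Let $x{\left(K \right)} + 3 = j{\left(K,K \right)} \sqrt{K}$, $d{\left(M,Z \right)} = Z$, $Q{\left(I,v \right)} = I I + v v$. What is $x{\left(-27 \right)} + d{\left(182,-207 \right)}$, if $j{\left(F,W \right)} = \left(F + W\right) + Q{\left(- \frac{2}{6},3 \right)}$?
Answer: $-210 - \frac{404 i \sqrt{3}}{3} \approx -210.0 - 233.25 i$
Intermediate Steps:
$Q{\left(I,v \right)} = I^{2} + v^{2}$
$j{\left(F,W \right)} = \frac{82}{9} + F + W$ ($j{\left(F,W \right)} = \left(F + W\right) + \left(\left(- \frac{2}{6}\right)^{2} + 3^{2}\right) = \left(F + W\right) + \left(\left(\left(-2\right) \frac{1}{6}\right)^{2} + 9\right) = \left(F + W\right) + \left(\left(- \frac{1}{3}\right)^{2} + 9\right) = \left(F + W\right) + \left(\frac{1}{9} + 9\right) = \left(F + W\right) + \frac{82}{9} = \frac{82}{9} + F + W$)
$x{\left(K \right)} = -3 + \sqrt{K} \left(\frac{82}{9} + 2 K\right)$ ($x{\left(K \right)} = -3 + \left(\frac{82}{9} + K + K\right) \sqrt{K} = -3 + \left(\frac{82}{9} + 2 K\right) \sqrt{K} = -3 + \sqrt{K} \left(\frac{82}{9} + 2 K\right)$)
$x{\left(-27 \right)} + d{\left(182,-207 \right)} = \left(-3 + \sqrt{-27} \left(\frac{82}{9} + 2 \left(-27\right)\right)\right) - 207 = \left(-3 + 3 i \sqrt{3} \left(\frac{82}{9} - 54\right)\right) - 207 = \left(-3 + 3 i \sqrt{3} \left(- \frac{404}{9}\right)\right) - 207 = \left(-3 - \frac{404 i \sqrt{3}}{3}\right) - 207 = -210 - \frac{404 i \sqrt{3}}{3}$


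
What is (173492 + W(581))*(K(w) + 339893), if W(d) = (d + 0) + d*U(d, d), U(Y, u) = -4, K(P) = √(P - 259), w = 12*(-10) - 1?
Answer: 58376282857 + 343498*I*√95 ≈ 5.8376e+10 + 3.348e+6*I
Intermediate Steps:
w = -121 (w = -120 - 1 = -121)
K(P) = √(-259 + P)
W(d) = -3*d (W(d) = (d + 0) + d*(-4) = d - 4*d = -3*d)
(173492 + W(581))*(K(w) + 339893) = (173492 - 3*581)*(√(-259 - 121) + 339893) = (173492 - 1743)*(√(-380) + 339893) = 171749*(2*I*√95 + 339893) = 171749*(339893 + 2*I*√95) = 58376282857 + 343498*I*√95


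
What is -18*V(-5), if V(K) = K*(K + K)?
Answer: -900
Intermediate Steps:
V(K) = 2*K² (V(K) = K*(2*K) = 2*K²)
-18*V(-5) = -36*(-5)² = -36*25 = -18*50 = -900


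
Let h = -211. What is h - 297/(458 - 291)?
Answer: -35534/167 ≈ -212.78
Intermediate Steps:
h - 297/(458 - 291) = -211 - 297/(458 - 291) = -211 - 297/167 = -35534/167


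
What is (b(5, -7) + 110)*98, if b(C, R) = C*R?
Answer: 7350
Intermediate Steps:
(b(5, -7) + 110)*98 = (5*(-7) + 110)*98 = (-35 + 110)*98 = 75*98 = 7350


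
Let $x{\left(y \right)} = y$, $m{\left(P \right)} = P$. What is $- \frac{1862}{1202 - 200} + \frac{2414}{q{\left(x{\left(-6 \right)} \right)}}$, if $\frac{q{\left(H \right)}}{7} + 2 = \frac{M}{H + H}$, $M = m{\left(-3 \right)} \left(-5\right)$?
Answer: $- \frac{4922377}{45591} \approx -107.97$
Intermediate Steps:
$M = 15$ ($M = \left(-3\right) \left(-5\right) = 15$)
$q{\left(H \right)} = -14 + \frac{105}{2 H}$ ($q{\left(H \right)} = -14 + 7 \frac{15}{H + H} = -14 + 7 \frac{15}{2 H} = -14 + \frac{105}{2 H}$)
$- \frac{1862}{1202 - 200} + \frac{2414}{q{\left(x{\left(-6 \right)} \right)}} = - \frac{1862}{1202 - 200} + \frac{2414}{-14 + \frac{105}{2 \left(-6\right)}} = - \frac{1862}{1202 - 200} + \frac{2414}{-14 + \frac{105}{2} \left(- \frac{1}{6}\right)} = - \frac{1862}{1002} + \frac{2414}{-14 - \frac{35}{4}} = \left(-1862\right) \frac{1}{1002} + \frac{2414}{- \frac{91}{4}} = - \frac{931}{501} + 2414 \left(- \frac{4}{91}\right) = - \frac{931}{501} - \frac{9656}{91} = - \frac{4922377}{45591}$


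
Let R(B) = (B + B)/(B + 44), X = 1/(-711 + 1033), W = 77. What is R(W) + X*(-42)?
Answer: 289/253 ≈ 1.1423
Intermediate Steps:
X = 1/322 ≈ 0.0031056
R(B) = 2*B/(44 + B) (R(B) = (2*B)/(44 + B) = 2*B/(44 + B))
R(W) + X*(-42) = 2*77/(44 + 77) + (1/322)*(-42) = 2*77/121 - 3/23 = 2*77*(1/121) - 3/23 = 14/11 - 3/23 = 289/253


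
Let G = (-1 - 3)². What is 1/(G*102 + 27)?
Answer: 1/1659 ≈ 0.00060277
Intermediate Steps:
G = 16 (G = (-4)² = 16)
1/(G*102 + 27) = 1/(16*102 + 27) = 1/(1632 + 27) = 1/1659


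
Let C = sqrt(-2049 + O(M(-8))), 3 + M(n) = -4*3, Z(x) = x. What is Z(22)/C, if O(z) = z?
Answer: -11*I*sqrt(129)/258 ≈ -0.48425*I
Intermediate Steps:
M(n) = -15 (M(n) = -3 - 4*3 = -3 - 12 = -15)
C = 4*I*sqrt(129) (C = sqrt(-2049 - 15) = sqrt(-2064) = 4*I*sqrt(129) ≈ 45.431*I)
Z(22)/C = 22/((4*I*sqrt(129))) = 22*(-I*sqrt(129)/516) = -11*I*sqrt(129)/258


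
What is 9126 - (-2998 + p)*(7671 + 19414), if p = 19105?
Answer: -436248969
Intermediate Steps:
9126 - (-2998 + p)*(7671 + 19414) = 9126 - (-2998 + 19105)*(7671 + 19414) = 9126 - 16107*27085 = 9126 - 1*436258095 = 9126 - 436258095 = -436248969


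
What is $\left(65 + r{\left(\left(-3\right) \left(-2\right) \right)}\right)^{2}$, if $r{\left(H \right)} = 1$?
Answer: $4356$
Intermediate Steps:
$\left(65 + r{\left(\left(-3\right) \left(-2\right) \right)}\right)^{2} = \left(65 + 1\right)^{2} = 66^{2} = 4356$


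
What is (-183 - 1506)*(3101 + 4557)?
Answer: -12934362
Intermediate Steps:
(-183 - 1506)*(3101 + 4557) = -1689*7658 = -12934362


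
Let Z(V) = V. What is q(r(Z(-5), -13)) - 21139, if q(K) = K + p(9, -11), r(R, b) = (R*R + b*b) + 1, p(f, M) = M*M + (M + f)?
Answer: -20825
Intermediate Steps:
p(f, M) = M + f + M² (p(f, M) = M² + (M + f) = M + f + M²)
r(R, b) = 1 + R² + b² (r(R, b) = (R² + b²) + 1 = 1 + R² + b²)
q(K) = 119 + K (q(K) = K + (-11 + 9 + (-11)²) = K + (-11 + 9 + 121) = K + 119 = 119 + K)
q(r(Z(-5), -13)) - 21139 = (119 + (1 + (-5)² + (-13)²)) - 21139 = (119 + (1 + 25 + 169)) - 21139 = (119 + 195) - 21139 = 314 - 21139 = -20825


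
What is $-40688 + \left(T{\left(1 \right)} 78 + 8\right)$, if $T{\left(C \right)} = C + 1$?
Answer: $-40524$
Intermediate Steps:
$T{\left(C \right)} = 1 + C$
$-40688 + \left(T{\left(1 \right)} 78 + 8\right) = -40688 + \left(\left(1 + 1\right) 78 + 8\right) = -40688 + \left(2 \cdot 78 + 8\right) = -40688 + \left(156 + 8\right) = -40688 + 164 = -40524$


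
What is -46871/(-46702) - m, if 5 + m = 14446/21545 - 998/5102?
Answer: 457778829423/82800077390 ≈ 5.5287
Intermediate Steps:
m = -8022764/1772945 (m = -5 + (14446/21545 - 998/5102) = -5 + (14446*(1/21545) - 998*1/5102) = -5 + (466/695 - 499/2551) = -5 + 841961/1772945 = -8022764/1772945 ≈ -4.5251)
-46871/(-46702) - m = -46871/(-46702) - 1*(-8022764/1772945) = -46871*(-1/46702) + 8022764/1772945 = 46871/46702 + 8022764/1772945 = 457778829423/82800077390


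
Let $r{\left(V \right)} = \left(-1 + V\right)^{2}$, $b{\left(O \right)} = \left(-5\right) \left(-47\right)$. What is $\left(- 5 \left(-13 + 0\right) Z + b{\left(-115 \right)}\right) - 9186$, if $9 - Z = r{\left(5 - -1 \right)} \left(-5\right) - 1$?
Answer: $-176$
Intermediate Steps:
$b{\left(O \right)} = 235$
$Z = 135$ ($Z = 9 - \left(\left(-1 + \left(5 - -1\right)\right)^{2} \left(-5\right) - 1\right) = 9 - \left(\left(-1 + \left(5 + 1\right)\right)^{2} \left(-5\right) - 1\right) = 9 - \left(\left(-1 + 6\right)^{2} \left(-5\right) - 1\right) = 9 - \left(5^{2} \left(-5\right) - 1\right) = 9 - \left(25 \left(-5\right) - 1\right) = 9 - \left(-125 - 1\right) = 9 - -126 = 9 + 126 = 135$)
$\left(- 5 \left(-13 + 0\right) Z + b{\left(-115 \right)}\right) - 9186 = \left(- 5 \left(-13 + 0\right) 135 + 235\right) - 9186 = \left(\left(-5\right) \left(-13\right) 135 + 235\right) - 9186 = \left(65 \cdot 135 + 235\right) - 9186 = \left(8775 + 235\right) - 9186 = 9010 - 9186 = -176$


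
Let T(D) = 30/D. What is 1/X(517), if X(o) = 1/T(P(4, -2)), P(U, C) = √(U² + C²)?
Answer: 3*√5 ≈ 6.7082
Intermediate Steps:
P(U, C) = √(C² + U²)
X(o) = √5/15 (X(o) = 1/(30/(√((-2)² + 4²))) = 1/(30/(√(4 + 16))) = 1/(30/(√20)) = 1/(30/((2*√5))) = 1/(30*(√5/10)) = 1/(3*√5) = √5/15)
1/X(517) = 1/(√5/15) = 3*√5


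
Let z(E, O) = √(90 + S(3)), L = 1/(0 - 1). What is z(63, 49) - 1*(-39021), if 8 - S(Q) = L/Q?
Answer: 39021 + √885/3 ≈ 39031.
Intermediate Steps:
L = -1 (L = 1/(-1) = -1)
S(Q) = 8 + 1/Q (S(Q) = 8 - (-1)/Q = 8 + 1/Q)
z(E, O) = √885/3 (z(E, O) = √(90 + (8 + 1/3)) = √(90 + (8 + ⅓)) = √(90 + 25/3) = √(295/3) = √885/3)
z(63, 49) - 1*(-39021) = √885/3 - 1*(-39021) = √885/3 + 39021 = 39021 + √885/3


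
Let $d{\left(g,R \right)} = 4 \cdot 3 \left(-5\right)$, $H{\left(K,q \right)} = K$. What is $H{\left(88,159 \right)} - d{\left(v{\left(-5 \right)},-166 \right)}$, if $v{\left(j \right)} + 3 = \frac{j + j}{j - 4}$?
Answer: $148$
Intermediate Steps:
$v{\left(j \right)} = -3 + \frac{2 j}{-4 + j}$ ($v{\left(j \right)} = -3 + \frac{j + j}{j - 4} = -3 + \frac{2 j}{-4 + j}$)
$d{\left(g,R \right)} = -60$ ($d{\left(g,R \right)} = 12 \left(-5\right) = -60$)
$H{\left(88,159 \right)} - d{\left(v{\left(-5 \right)},-166 \right)} = 88 - -60 = 88 + 60 = 148$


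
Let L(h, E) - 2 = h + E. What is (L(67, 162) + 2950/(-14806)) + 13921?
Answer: 104765781/7403 ≈ 14152.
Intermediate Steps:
L(h, E) = 2 + E + h (L(h, E) = 2 + (h + E) = 2 + (E + h) = 2 + E + h)
(L(67, 162) + 2950/(-14806)) + 13921 = ((2 + 162 + 67) + 2950/(-14806)) + 13921 = (231 + 2950*(-1/14806)) + 13921 = (231 - 1475/7403) + 13921 = 1708618/7403 + 13921 = 104765781/7403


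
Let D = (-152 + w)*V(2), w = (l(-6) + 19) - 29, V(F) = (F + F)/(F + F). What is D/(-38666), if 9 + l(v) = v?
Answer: 177/38666 ≈ 0.0045777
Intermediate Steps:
V(F) = 1 (V(F) = (2*F)/((2*F)) = (2*F)*(1/(2*F)) = 1)
l(v) = -9 + v
w = -25 (w = ((-9 - 6) + 19) - 29 = (-15 + 19) - 29 = 4 - 29 = -25)
D = -177 (D = (-152 - 25)*1 = -177*1 = -177)
D/(-38666) = -177/(-38666) = -177*(-1/38666) = 177/38666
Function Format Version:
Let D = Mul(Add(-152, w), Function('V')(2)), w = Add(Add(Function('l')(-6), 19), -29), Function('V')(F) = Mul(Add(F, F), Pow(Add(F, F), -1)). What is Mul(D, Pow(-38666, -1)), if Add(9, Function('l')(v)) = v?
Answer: Rational(177, 38666) ≈ 0.0045777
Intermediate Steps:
Function('V')(F) = 1 (Function('V')(F) = Mul(Mul(2, F), Pow(Mul(2, F), -1)) = Mul(Mul(2, F), Mul(Rational(1, 2), Pow(F, -1))) = 1)
Function('l')(v) = Add(-9, v)
w = -25 (w = Add(Add(Add(-9, -6), 19), -29) = Add(Add(-15, 19), -29) = Add(4, -29) = -25)
D = -177 (D = Mul(Add(-152, -25), 1) = Mul(-177, 1) = -177)
Mul(D, Pow(-38666, -1)) = Mul(-177, Pow(-38666, -1)) = Mul(-177, Rational(-1, 38666)) = Rational(177, 38666)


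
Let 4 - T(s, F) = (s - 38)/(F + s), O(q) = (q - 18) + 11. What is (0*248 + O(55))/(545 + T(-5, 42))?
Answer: 444/5089 ≈ 0.087247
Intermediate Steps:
O(q) = -7 + q (O(q) = (-18 + q) + 11 = -7 + q)
T(s, F) = 4 - (-38 + s)/(F + s) (T(s, F) = 4 - (s - 38)/(F + s) = 4 - (-38 + s)/(F + s))
(0*248 + O(55))/(545 + T(-5, 42)) = (0*248 + (-7 + 55))/(545 + (38 + 3*(-5) + 4*42)/(42 - 5)) = (0 + 48)/(545 + (38 - 15 + 168)/37) = 48/(545 + (1/37)*191) = 48/(545 + 191/37) = 48/(20356/37) = 48*(37/20356) = 444/5089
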